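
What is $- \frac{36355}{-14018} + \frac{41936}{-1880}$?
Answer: $- \frac{64938931}{3294230} \approx -19.713$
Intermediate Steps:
$- \frac{36355}{-14018} + \frac{41936}{-1880} = \left(-36355\right) \left(- \frac{1}{14018}\right) + 41936 \left(- \frac{1}{1880}\right) = \frac{36355}{14018} - \frac{5242}{235} = - \frac{64938931}{3294230}$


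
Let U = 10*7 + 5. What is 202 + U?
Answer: 277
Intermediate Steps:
U = 75 (U = 70 + 5 = 75)
202 + U = 202 + 75 = 277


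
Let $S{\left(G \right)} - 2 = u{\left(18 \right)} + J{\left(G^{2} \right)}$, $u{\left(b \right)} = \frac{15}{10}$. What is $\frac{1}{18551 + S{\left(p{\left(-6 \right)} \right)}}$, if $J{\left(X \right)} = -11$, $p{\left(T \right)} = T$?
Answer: $\frac{2}{37087} \approx 5.3927 \cdot 10^{-5}$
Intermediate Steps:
$u{\left(b \right)} = \frac{3}{2}$ ($u{\left(b \right)} = 15 \cdot \frac{1}{10} = \frac{3}{2}$)
$S{\left(G \right)} = - \frac{15}{2}$ ($S{\left(G \right)} = 2 + \left(\frac{3}{2} - 11\right) = 2 - \frac{19}{2} = - \frac{15}{2}$)
$\frac{1}{18551 + S{\left(p{\left(-6 \right)} \right)}} = \frac{1}{18551 - \frac{15}{2}} = \frac{1}{\frac{37087}{2}} = \frac{2}{37087}$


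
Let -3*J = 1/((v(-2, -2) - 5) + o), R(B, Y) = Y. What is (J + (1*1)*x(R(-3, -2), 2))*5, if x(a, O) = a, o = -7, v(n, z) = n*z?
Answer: -235/24 ≈ -9.7917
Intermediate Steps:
J = 1/24 (J = -1/(3*((-2*(-2) - 5) - 7)) = -1/(3*((4 - 5) - 7)) = -1/(3*(-1 - 7)) = -1/3/(-8) = -1/3*(-1/8) = 1/24 ≈ 0.041667)
(J + (1*1)*x(R(-3, -2), 2))*5 = (1/24 + (1*1)*(-2))*5 = (1/24 + 1*(-2))*5 = (1/24 - 2)*5 = -47/24*5 = -235/24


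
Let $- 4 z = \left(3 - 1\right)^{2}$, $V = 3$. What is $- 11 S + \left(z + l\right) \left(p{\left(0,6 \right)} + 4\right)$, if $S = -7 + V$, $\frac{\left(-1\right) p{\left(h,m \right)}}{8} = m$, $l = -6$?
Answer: $352$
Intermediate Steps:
$p{\left(h,m \right)} = - 8 m$
$z = -1$ ($z = - \frac{\left(3 - 1\right)^{2}}{4} = - \frac{2^{2}}{4} = \left(- \frac{1}{4}\right) 4 = -1$)
$S = -4$ ($S = -7 + 3 = -4$)
$- 11 S + \left(z + l\right) \left(p{\left(0,6 \right)} + 4\right) = \left(-11\right) \left(-4\right) + \left(-1 - 6\right) \left(\left(-8\right) 6 + 4\right) = 44 - 7 \left(-48 + 4\right) = 44 - -308 = 44 + 308 = 352$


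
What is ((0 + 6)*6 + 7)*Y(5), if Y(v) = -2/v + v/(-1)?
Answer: -1161/5 ≈ -232.20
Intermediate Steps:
Y(v) = -v - 2/v (Y(v) = -2/v + v*(-1) = -2/v - v = -v - 2/v)
((0 + 6)*6 + 7)*Y(5) = ((0 + 6)*6 + 7)*(-1*5 - 2/5) = (6*6 + 7)*(-5 - 2*⅕) = (36 + 7)*(-5 - ⅖) = 43*(-27/5) = -1161/5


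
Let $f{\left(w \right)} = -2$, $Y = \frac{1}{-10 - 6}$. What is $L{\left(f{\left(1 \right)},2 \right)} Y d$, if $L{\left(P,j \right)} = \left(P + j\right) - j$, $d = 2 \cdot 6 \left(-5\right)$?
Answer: $- \frac{15}{2} \approx -7.5$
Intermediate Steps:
$Y = - \frac{1}{16}$ ($Y = \frac{1}{-16} = - \frac{1}{16} \approx -0.0625$)
$d = -60$ ($d = 12 \left(-5\right) = -60$)
$L{\left(P,j \right)} = P$
$L{\left(f{\left(1 \right)},2 \right)} Y d = \left(-2\right) \left(- \frac{1}{16}\right) \left(-60\right) = \frac{1}{8} \left(-60\right) = - \frac{15}{2}$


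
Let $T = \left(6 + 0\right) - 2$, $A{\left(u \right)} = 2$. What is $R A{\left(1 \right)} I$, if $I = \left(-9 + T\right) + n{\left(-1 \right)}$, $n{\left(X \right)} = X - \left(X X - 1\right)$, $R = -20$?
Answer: $240$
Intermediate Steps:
$n{\left(X \right)} = 1 + X - X^{2}$ ($n{\left(X \right)} = X - \left(X^{2} - 1\right) = X - \left(-1 + X^{2}\right) = 1 + X - X^{2}$)
$T = 4$ ($T = 6 - 2 = 4$)
$I = -6$ ($I = \left(-9 + 4\right) - 1 = -5 - 1 = -6$)
$R A{\left(1 \right)} I = \left(-20\right) 2 \left(-6\right) = \left(-40\right) \left(-6\right) = 240$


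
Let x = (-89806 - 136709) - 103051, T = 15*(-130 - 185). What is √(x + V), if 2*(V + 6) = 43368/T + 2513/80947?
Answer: I*√95234967883507126906/16998870 ≈ 574.09*I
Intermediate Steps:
T = -4725 (T = 15*(-315) = -4725)
V = -2696110157/254983050 (V = -6 + (43368/(-4725) + 2513/80947)/2 = -6 + (43368*(-1/4725) + 2513*(1/80947))/2 = -6 + (-14456/1575 + 2513/80947)/2 = -6 + (½)*(-1166211857/127491525) = -6 - 1166211857/254983050 = -2696110157/254983050 ≈ -10.574)
x = -329566 (x = -226515 - 103051 = -329566)
√(x + V) = √(-329566 - 2696110157/254983050) = √(-84036439966457/254983050) = I*√95234967883507126906/16998870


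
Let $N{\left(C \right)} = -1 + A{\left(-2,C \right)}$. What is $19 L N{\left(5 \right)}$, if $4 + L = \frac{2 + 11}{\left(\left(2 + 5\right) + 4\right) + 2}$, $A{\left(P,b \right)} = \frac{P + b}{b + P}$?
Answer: $0$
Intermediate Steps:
$A{\left(P,b \right)} = 1$ ($A{\left(P,b \right)} = \frac{P + b}{P + b} = 1$)
$N{\left(C \right)} = 0$ ($N{\left(C \right)} = -1 + 1 = 0$)
$L = -3$ ($L = -4 + \frac{2 + 11}{\left(\left(2 + 5\right) + 4\right) + 2} = -4 + \frac{13}{\left(7 + 4\right) + 2} = -4 + \frac{13}{11 + 2} = -4 + \frac{13}{13} = -4 + 13 \cdot \frac{1}{13} = -4 + 1 = -3$)
$19 L N{\left(5 \right)} = 19 \left(-3\right) 0 = \left(-57\right) 0 = 0$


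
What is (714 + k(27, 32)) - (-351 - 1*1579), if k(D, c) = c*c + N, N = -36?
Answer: 3632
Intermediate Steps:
k(D, c) = -36 + c² (k(D, c) = c*c - 36 = c² - 36 = -36 + c²)
(714 + k(27, 32)) - (-351 - 1*1579) = (714 + (-36 + 32²)) - (-351 - 1*1579) = (714 + (-36 + 1024)) - (-351 - 1579) = (714 + 988) - 1*(-1930) = 1702 + 1930 = 3632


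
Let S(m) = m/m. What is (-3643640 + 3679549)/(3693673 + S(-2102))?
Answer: 35909/3693674 ≈ 0.0097218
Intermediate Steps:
S(m) = 1
(-3643640 + 3679549)/(3693673 + S(-2102)) = (-3643640 + 3679549)/(3693673 + 1) = 35909/3693674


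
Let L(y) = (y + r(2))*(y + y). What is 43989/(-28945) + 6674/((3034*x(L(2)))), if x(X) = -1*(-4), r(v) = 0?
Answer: -170335787/175638260 ≈ -0.96981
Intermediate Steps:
L(y) = 2*y² (L(y) = (y + 0)*(y + y) = y*(2*y) = 2*y²)
x(X) = 4
43989/(-28945) + 6674/((3034*x(L(2)))) = 43989/(-28945) + 6674/((3034*4)) = 43989*(-1/28945) + 6674/12136 = -43989/28945 + 6674*(1/12136) = -43989/28945 + 3337/6068 = -170335787/175638260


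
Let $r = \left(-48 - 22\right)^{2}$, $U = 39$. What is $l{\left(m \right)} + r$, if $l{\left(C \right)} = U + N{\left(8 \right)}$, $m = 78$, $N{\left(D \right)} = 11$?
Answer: $4950$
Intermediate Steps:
$l{\left(C \right)} = 50$ ($l{\left(C \right)} = 39 + 11 = 50$)
$r = 4900$ ($r = \left(-70\right)^{2} = 4900$)
$l{\left(m \right)} + r = 50 + 4900 = 4950$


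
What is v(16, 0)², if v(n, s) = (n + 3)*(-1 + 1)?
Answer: 0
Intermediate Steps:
v(n, s) = 0 (v(n, s) = (3 + n)*0 = 0)
v(16, 0)² = 0² = 0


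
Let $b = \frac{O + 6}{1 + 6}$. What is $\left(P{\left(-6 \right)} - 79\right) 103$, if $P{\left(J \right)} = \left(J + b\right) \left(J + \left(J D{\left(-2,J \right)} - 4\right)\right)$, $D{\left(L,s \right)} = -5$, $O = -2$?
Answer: $- \frac{135239}{7} \approx -19320.0$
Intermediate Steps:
$b = \frac{4}{7}$ ($b = \frac{-2 + 6}{1 + 6} = \frac{4}{7} \approx 0.57143$)
$P{\left(J \right)} = \left(-4 - 4 J\right) \left(\frac{4}{7} + J\right)$ ($P{\left(J \right)} = \left(J + \frac{4}{7}\right) \left(J + \left(J \left(-5\right) - 4\right)\right) = \left(\frac{4}{7} + J\right) \left(J - \left(4 + 5 J\right)\right) = \left(\frac{4}{7} + J\right) \left(-4 - 4 J\right) = \left(-4 - 4 J\right) \left(\frac{4}{7} + J\right)$)
$\left(P{\left(-6 \right)} - 79\right) 103 = \left(\left(- \frac{16}{7} - 4 \left(-6\right)^{2} - - \frac{264}{7}\right) - 79\right) 103 = \left(\left(- \frac{16}{7} - 144 + \frac{264}{7}\right) - 79\right) 103 = \left(- \frac{760}{7} - 79\right) 103 = \left(- \frac{1313}{7}\right) 103 = - \frac{135239}{7}$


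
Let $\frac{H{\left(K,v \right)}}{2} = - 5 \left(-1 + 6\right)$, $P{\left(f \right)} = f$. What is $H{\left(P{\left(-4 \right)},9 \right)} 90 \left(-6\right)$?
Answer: $27000$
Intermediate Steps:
$H{\left(K,v \right)} = -50$ ($H{\left(K,v \right)} = 2 \left(- 5 \left(-1 + 6\right)\right) = 2 \left(\left(-5\right) 5\right) = 2 \left(-25\right) = -50$)
$H{\left(P{\left(-4 \right)},9 \right)} 90 \left(-6\right) = \left(-50\right) 90 \left(-6\right) = \left(-4500\right) \left(-6\right) = 27000$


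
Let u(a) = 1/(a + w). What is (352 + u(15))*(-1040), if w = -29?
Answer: -2562040/7 ≈ -3.6601e+5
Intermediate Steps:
u(a) = 1/(-29 + a) (u(a) = 1/(a - 29) = 1/(-29 + a))
(352 + u(15))*(-1040) = (352 + 1/(-29 + 15))*(-1040) = (352 + 1/(-14))*(-1040) = (352 - 1/14)*(-1040) = (4927/14)*(-1040) = -2562040/7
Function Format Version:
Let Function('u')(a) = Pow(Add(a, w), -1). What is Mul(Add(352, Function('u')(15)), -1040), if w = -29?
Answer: Rational(-2562040, 7) ≈ -3.6601e+5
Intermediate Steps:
Function('u')(a) = Pow(Add(-29, a), -1) (Function('u')(a) = Pow(Add(a, -29), -1) = Pow(Add(-29, a), -1))
Mul(Add(352, Function('u')(15)), -1040) = Mul(Add(352, Pow(Add(-29, 15), -1)), -1040) = Mul(Add(352, Pow(-14, -1)), -1040) = Mul(Add(352, Rational(-1, 14)), -1040) = Mul(Rational(4927, 14), -1040) = Rational(-2562040, 7)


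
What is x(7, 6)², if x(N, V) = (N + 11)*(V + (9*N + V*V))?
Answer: 3572100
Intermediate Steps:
x(N, V) = (11 + N)*(V + V² + 9*N) (x(N, V) = (11 + N)*(V + (9*N + V²)) = (11 + N)*(V + (V² + 9*N)) = (11 + N)*(V + V² + 9*N))
x(7, 6)² = (9*7² + 11*6 + 11*6² + 99*7 + 7*6 + 7*6²)² = (9*49 + 66 + 11*36 + 693 + 42 + 7*36)² = (441 + 66 + 396 + 693 + 42 + 252)² = 1890² = 3572100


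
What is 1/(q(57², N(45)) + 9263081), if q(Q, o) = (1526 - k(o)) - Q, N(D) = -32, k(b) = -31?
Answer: 1/9261389 ≈ 1.0798e-7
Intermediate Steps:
q(Q, o) = 1557 - Q (q(Q, o) = (1526 - 1*(-31)) - Q = (1526 + 31) - Q = 1557 - Q)
1/(q(57², N(45)) + 9263081) = 1/((1557 - 1*57²) + 9263081) = 1/((1557 - 1*3249) + 9263081) = 1/((1557 - 3249) + 9263081) = 1/(-1692 + 9263081) = 1/9261389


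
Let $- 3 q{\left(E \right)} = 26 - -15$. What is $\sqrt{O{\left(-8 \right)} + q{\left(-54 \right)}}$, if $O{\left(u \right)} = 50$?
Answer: $\frac{\sqrt{327}}{3} \approx 6.0277$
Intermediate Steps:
$q{\left(E \right)} = - \frac{41}{3}$ ($q{\left(E \right)} = - \frac{26 - -15}{3} = - \frac{26 + 15}{3} = \left(- \frac{1}{3}\right) 41 = - \frac{41}{3}$)
$\sqrt{O{\left(-8 \right)} + q{\left(-54 \right)}} = \sqrt{50 - \frac{41}{3}} = \sqrt{\frac{109}{3}} = \frac{\sqrt{327}}{3}$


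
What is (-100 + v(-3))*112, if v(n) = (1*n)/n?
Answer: -11088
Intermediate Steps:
v(n) = 1 (v(n) = n/n = 1)
(-100 + v(-3))*112 = (-100 + 1)*112 = -99*112 = -11088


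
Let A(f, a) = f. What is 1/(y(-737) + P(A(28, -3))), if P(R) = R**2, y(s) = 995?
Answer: 1/1779 ≈ 0.00056211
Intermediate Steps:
1/(y(-737) + P(A(28, -3))) = 1/(995 + 28**2) = 1/(995 + 784) = 1/1779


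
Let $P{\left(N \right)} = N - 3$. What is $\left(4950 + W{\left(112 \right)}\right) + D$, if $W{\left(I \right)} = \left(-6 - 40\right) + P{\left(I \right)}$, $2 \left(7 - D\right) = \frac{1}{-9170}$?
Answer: $\frac{92066801}{18340} \approx 5020.0$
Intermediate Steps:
$P{\left(N \right)} = -3 + N$ ($P{\left(N \right)} = N - 3 = -3 + N$)
$D = \frac{128381}{18340}$ ($D = 7 - \frac{1}{2 \left(-9170\right)} = 7 - - \frac{1}{18340} = 7 + \frac{1}{18340} = \frac{128381}{18340} \approx 7.0001$)
$W{\left(I \right)} = -49 + I$ ($W{\left(I \right)} = \left(-6 - 40\right) + \left(-3 + I\right) = -46 + \left(-3 + I\right) = -49 + I$)
$\left(4950 + W{\left(112 \right)}\right) + D = \left(4950 + \left(-49 + 112\right)\right) + \frac{128381}{18340} = \left(4950 + 63\right) + \frac{128381}{18340} = 5013 + \frac{128381}{18340} = \frac{92066801}{18340}$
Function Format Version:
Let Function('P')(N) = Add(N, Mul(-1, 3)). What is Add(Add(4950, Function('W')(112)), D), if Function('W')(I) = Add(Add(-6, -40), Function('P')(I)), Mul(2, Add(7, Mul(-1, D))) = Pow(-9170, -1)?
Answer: Rational(92066801, 18340) ≈ 5020.0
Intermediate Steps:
Function('P')(N) = Add(-3, N) (Function('P')(N) = Add(N, -3) = Add(-3, N))
D = Rational(128381, 18340) (D = Add(7, Mul(Rational(-1, 2), Pow(-9170, -1))) = Add(7, Mul(Rational(-1, 2), Rational(-1, 9170))) = Add(7, Rational(1, 18340)) = Rational(128381, 18340) ≈ 7.0001)
Function('W')(I) = Add(-49, I) (Function('W')(I) = Add(Add(-6, -40), Add(-3, I)) = Add(-46, Add(-3, I)) = Add(-49, I))
Add(Add(4950, Function('W')(112)), D) = Add(Add(4950, Add(-49, 112)), Rational(128381, 18340)) = Add(Add(4950, 63), Rational(128381, 18340)) = Add(5013, Rational(128381, 18340)) = Rational(92066801, 18340)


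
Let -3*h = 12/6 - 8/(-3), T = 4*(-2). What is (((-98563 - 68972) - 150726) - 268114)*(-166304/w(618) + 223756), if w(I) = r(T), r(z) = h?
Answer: -1357258757500/7 ≈ -1.9389e+11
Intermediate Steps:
T = -8
h = -14/9 (h = -(12/6 - 8/(-3))/3 = -(12*(⅙) - 8*(-⅓))/3 = -(2 + 8/3)/3 = -⅓*14/3 = -14/9 ≈ -1.5556)
r(z) = -14/9
w(I) = -14/9
(((-98563 - 68972) - 150726) - 268114)*(-166304/w(618) + 223756) = (((-98563 - 68972) - 150726) - 268114)*(-166304/(-14/9) + 223756) = ((-167535 - 150726) - 268114)*(-166304*(-9/14) + 223756) = (-318261 - 268114)*(748368/7 + 223756) = -586375*2314660/7 = -1357258757500/7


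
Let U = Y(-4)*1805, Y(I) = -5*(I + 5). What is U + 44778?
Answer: 35753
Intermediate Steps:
Y(I) = -25 - 5*I (Y(I) = -5*(5 + I) = -25 - 5*I)
U = -9025 (U = (-25 - 5*(-4))*1805 = (-25 + 20)*1805 = -5*1805 = -9025)
U + 44778 = -9025 + 44778 = 35753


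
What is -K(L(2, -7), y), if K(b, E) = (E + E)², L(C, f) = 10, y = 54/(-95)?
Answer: -11664/9025 ≈ -1.2924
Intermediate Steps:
y = -54/95 (y = 54*(-1/95) = -54/95 ≈ -0.56842)
K(b, E) = 4*E² (K(b, E) = (2*E)² = 4*E²)
-K(L(2, -7), y) = -4*(-54/95)² = -4*2916/9025 = -1*11664/9025 = -11664/9025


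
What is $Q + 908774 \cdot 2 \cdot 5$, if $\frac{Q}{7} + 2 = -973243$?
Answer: $2275025$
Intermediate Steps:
$Q = -6812715$ ($Q = -14 + 7 \left(-973243\right) = -14 - 6812701 = -6812715$)
$Q + 908774 \cdot 2 \cdot 5 = -6812715 + 908774 \cdot 2 \cdot 5 = -6812715 + 908774 \cdot 10 = -6812715 + 9087740 = 2275025$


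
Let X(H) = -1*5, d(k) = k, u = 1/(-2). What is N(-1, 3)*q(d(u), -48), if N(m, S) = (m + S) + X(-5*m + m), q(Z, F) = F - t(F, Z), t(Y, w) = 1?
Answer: 147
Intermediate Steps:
u = -½ ≈ -0.50000
X(H) = -5
q(Z, F) = -1 + F (q(Z, F) = F - 1*1 = F - 1 = -1 + F)
N(m, S) = -5 + S + m (N(m, S) = (m + S) - 5 = (S + m) - 5 = -5 + S + m)
N(-1, 3)*q(d(u), -48) = (-5 + 3 - 1)*(-1 - 48) = -3*(-49) = 147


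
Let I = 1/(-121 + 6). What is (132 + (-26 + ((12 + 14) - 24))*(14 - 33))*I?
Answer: -588/115 ≈ -5.1130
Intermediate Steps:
I = -1/115 (I = 1/(-115) = -1/115 ≈ -0.0086956)
(132 + (-26 + ((12 + 14) - 24))*(14 - 33))*I = (132 + (-26 + ((12 + 14) - 24))*(14 - 33))*(-1/115) = (132 + (-26 + (26 - 24))*(-19))*(-1/115) = (132 + (-26 + 2)*(-19))*(-1/115) = (132 - 24*(-19))*(-1/115) = (132 + 456)*(-1/115) = 588*(-1/115) = -588/115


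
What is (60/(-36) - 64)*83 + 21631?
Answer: 48542/3 ≈ 16181.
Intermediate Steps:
(60/(-36) - 64)*83 + 21631 = (60*(-1/36) - 64)*83 + 21631 = (-5/3 - 64)*83 + 21631 = -197/3*83 + 21631 = -16351/3 + 21631 = 48542/3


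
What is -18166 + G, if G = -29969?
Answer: -48135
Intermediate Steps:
-18166 + G = -18166 - 29969 = -48135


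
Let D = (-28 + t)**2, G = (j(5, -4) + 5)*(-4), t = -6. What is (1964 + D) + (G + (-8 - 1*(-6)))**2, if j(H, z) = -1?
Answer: 3444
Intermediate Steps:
G = -16 (G = (-1 + 5)*(-4) = 4*(-4) = -16)
D = 1156 (D = (-28 - 6)**2 = (-34)**2 = 1156)
(1964 + D) + (G + (-8 - 1*(-6)))**2 = (1964 + 1156) + (-16 + (-8 - 1*(-6)))**2 = 3120 + (-16 + (-8 + 6))**2 = 3120 + (-16 - 2)**2 = 3120 + (-18)**2 = 3120 + 324 = 3444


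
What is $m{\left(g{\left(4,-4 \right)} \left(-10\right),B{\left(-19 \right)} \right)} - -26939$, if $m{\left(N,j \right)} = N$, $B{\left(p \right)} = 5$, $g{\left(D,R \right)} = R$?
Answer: $26979$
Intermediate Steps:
$m{\left(g{\left(4,-4 \right)} \left(-10\right),B{\left(-19 \right)} \right)} - -26939 = \left(-4\right) \left(-10\right) - -26939 = 40 + \left(-61 + 27000\right) = 40 + 26939 = 26979$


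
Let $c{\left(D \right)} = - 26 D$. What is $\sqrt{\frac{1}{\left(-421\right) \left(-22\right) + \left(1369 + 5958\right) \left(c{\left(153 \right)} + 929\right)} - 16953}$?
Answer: $\frac{i \sqrt{8453831920605949074}}{22330761} \approx 130.2 i$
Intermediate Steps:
$\sqrt{\frac{1}{\left(-421\right) \left(-22\right) + \left(1369 + 5958\right) \left(c{\left(153 \right)} + 929\right)} - 16953} = \sqrt{\frac{1}{\left(-421\right) \left(-22\right) + \left(1369 + 5958\right) \left(\left(-26\right) 153 + 929\right)} - 16953} = \sqrt{\frac{1}{9262 + 7327 \left(-3978 + 929\right)} - 16953} = \sqrt{\frac{1}{9262 + 7327 \left(-3049\right)} - 16953} = \sqrt{\frac{1}{9262 - 22340023} - 16953} = \sqrt{\frac{1}{-22330761} - 16953} = \sqrt{- \frac{1}{22330761} - 16953} = \sqrt{- \frac{378573391234}{22330761}} = \frac{i \sqrt{8453831920605949074}}{22330761}$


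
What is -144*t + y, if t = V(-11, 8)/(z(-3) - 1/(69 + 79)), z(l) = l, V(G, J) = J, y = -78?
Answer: 135786/445 ≈ 305.14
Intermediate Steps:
t = -1184/445 (t = 8/(-3 - 1/(69 + 79)) = 8/(-3 - 1/148) = 8/(-445/148) = 8*(-148/445) = -1184/445 ≈ -2.6607)
-144*t + y = -144*(-1184/445) - 78 = 170496/445 - 78 = 135786/445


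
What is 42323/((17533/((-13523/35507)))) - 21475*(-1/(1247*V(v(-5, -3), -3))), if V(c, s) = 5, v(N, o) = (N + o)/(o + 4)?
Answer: 1960127062682/776312656057 ≈ 2.5249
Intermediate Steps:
v(N, o) = (N + o)/(4 + o)
42323/((17533/((-13523/35507)))) - 21475*(-1/(1247*V(v(-5, -3), -3))) = 42323/((17533/((-13523/35507)))) - 21475/(5*(-1247)) = 42323/((17533/((-13523*1/35507)))) - 21475/(-6235) = 42323/((17533/(-13523/35507))) - 21475*(-1/6235) = 42323/((17533*(-35507/13523))) + 4295/1247 = 42323/(-622544231/13523) + 4295/1247 = 42323*(-13523/622544231) + 4295/1247 = -572333929/622544231 + 4295/1247 = 1960127062682/776312656057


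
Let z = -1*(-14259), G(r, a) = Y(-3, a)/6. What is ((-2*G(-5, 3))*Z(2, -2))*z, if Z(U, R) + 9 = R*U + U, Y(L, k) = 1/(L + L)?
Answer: -52283/6 ≈ -8713.8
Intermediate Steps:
Y(L, k) = 1/(2*L)
Z(U, R) = -9 + U + R*U (Z(U, R) = -9 + (R*U + U) = -9 + (U + R*U) = -9 + U + R*U)
G(r, a) = -1/36 (G(r, a) = ((½)/(-3))/6 = ((½)*(-⅓))*(⅙) = -⅙*⅙ = -1/36)
z = 14259
((-2*G(-5, 3))*Z(2, -2))*z = ((-2*(-1/36))*(-9 + 2 - 2*2))*14259 = ((-9 + 2 - 4)/18)*14259 = ((1/18)*(-11))*14259 = -11/18*14259 = -52283/6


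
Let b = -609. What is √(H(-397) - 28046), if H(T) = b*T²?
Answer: 11*I*√793487 ≈ 9798.6*I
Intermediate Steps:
H(T) = -609*T²
√(H(-397) - 28046) = √(-609*(-397)² - 28046) = √(-609*157609 - 28046) = √(-95983881 - 28046) = √(-96011927) = 11*I*√793487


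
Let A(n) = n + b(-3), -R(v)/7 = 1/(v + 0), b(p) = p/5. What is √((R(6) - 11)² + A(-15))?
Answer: 11*√985/30 ≈ 11.508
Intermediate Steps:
b(p) = p/5 (b(p) = p*(⅕) = p/5)
R(v) = -7/v (R(v) = -7/(v + 0) = -7/v)
A(n) = -⅗ + n (A(n) = n + (⅕)*(-3) = n - ⅗ = -⅗ + n)
√((R(6) - 11)² + A(-15)) = √((-7/6 - 11)² + (-⅗ - 15)) = √((-7*⅙ - 11)² - 78/5) = √((-7/6 - 11)² - 78/5) = √((-73/6)² - 78/5) = √(5329/36 - 78/5) = √(23837/180) = 11*√985/30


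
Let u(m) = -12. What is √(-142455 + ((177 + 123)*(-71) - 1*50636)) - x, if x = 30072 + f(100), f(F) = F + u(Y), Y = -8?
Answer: -30160 + I*√214391 ≈ -30160.0 + 463.02*I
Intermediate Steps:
f(F) = -12 + F (f(F) = F - 12 = -12 + F)
x = 30160 (x = 30072 + (-12 + 100) = 30072 + 88 = 30160)
√(-142455 + ((177 + 123)*(-71) - 1*50636)) - x = √(-142455 + ((177 + 123)*(-71) - 1*50636)) - 1*30160 = √(-142455 + (300*(-71) - 50636)) - 30160 = √(-142455 + (-21300 - 50636)) - 30160 = √(-142455 - 71936) - 30160 = √(-214391) - 30160 = I*√214391 - 30160 = -30160 + I*√214391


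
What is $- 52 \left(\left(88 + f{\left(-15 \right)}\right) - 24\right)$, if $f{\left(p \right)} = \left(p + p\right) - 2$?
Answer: $-1664$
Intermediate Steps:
$f{\left(p \right)} = -2 + 2 p$ ($f{\left(p \right)} = 2 p - 2 = -2 + 2 p$)
$- 52 \left(\left(88 + f{\left(-15 \right)}\right) - 24\right) = - 52 \left(\left(88 + \left(-2 + 2 \left(-15\right)\right)\right) - 24\right) = - 52 \left(\left(88 - 32\right) - 24\right) = - 52 \left(56 - 24\right) = \left(-52\right) 32 = -1664$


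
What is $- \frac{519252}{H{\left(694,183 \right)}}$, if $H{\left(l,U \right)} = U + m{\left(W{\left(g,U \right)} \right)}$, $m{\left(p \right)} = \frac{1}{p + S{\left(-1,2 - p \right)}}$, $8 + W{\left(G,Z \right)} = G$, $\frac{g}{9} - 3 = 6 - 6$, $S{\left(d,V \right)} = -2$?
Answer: $- \frac{2206821}{778} \approx -2836.5$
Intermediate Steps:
$g = 27$ ($g = 27 + 9 \left(6 - 6\right) = 27 + 9 \cdot 0 = 27 + 0 = 27$)
$W{\left(G,Z \right)} = -8 + G$
$m{\left(p \right)} = \frac{1}{-2 + p}$ ($m{\left(p \right)} = \frac{1}{p - 2} = \frac{1}{-2 + p}$)
$H{\left(l,U \right)} = \frac{1}{17} + U$ ($H{\left(l,U \right)} = U + \frac{1}{-2 + \left(-8 + 27\right)} = U + \frac{1}{-2 + 19} = U + \frac{1}{17} = \frac{1}{17} + U$)
$- \frac{519252}{H{\left(694,183 \right)}} = - \frac{519252}{\frac{1}{17} + 183} = - \frac{519252}{\frac{3112}{17}} = \left(-519252\right) \frac{17}{3112} = - \frac{2206821}{778}$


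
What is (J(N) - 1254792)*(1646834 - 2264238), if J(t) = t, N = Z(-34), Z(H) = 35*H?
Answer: 775448310728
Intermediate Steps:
N = -1190 (N = 35*(-34) = -1190)
(J(N) - 1254792)*(1646834 - 2264238) = (-1190 - 1254792)*(1646834 - 2264238) = -1255982*(-617404) = 775448310728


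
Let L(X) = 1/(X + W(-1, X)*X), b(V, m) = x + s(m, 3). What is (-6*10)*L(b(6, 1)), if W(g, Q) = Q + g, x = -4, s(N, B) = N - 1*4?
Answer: -60/49 ≈ -1.2245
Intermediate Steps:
s(N, B) = -4 + N (s(N, B) = N - 4 = -4 + N)
b(V, m) = -8 + m (b(V, m) = -4 + (-4 + m) = -8 + m)
L(X) = 1/(X + X*(-1 + X)) (L(X) = 1/(X + (X - 1)*X) = 1/(X + (-1 + X)*X) = 1/(X + X*(-1 + X)))
(-6*10)*L(b(6, 1)) = (-6*10)/(-8 + 1)**2 = -60/(-7)**2 = -60*1/49 = -60/49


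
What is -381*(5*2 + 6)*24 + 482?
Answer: -145822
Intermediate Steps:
-381*(5*2 + 6)*24 + 482 = -381*(10 + 6)*24 + 482 = -6096*24 + 482 = -381*384 + 482 = -146304 + 482 = -145822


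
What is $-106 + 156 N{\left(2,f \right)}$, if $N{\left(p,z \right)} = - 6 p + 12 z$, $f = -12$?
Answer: $-24442$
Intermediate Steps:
$-106 + 156 N{\left(2,f \right)} = -106 + 156 \left(\left(-6\right) 2 + 12 \left(-12\right)\right) = -106 + 156 \left(-12 - 144\right) = -106 + 156 \left(-156\right) = -106 - 24336 = -24442$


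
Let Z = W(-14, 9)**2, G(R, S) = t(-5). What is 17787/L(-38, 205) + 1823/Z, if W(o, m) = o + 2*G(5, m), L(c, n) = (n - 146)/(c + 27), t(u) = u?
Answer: -112590875/33984 ≈ -3313.1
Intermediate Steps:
G(R, S) = -5
L(c, n) = (-146 + n)/(27 + c)
W(o, m) = -10 + o (W(o, m) = o + 2*(-5) = o - 10 = -10 + o)
Z = 576 (Z = (-10 - 14)**2 = (-24)**2 = 576)
17787/L(-38, 205) + 1823/Z = 17787/(((-146 + 205)/(27 - 38))) + 1823/576 = 17787/((59/(-11))) + 1823*(1/576) = 17787/((-1/11*59)) + 1823/576 = 17787/(-59/11) + 1823/576 = 17787*(-11/59) + 1823/576 = -195657/59 + 1823/576 = -112590875/33984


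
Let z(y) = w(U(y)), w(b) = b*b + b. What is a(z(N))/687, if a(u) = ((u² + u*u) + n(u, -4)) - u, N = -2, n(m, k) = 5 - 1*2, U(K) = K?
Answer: 3/229 ≈ 0.013100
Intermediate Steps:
n(m, k) = 3 (n(m, k) = 5 - 2 = 3)
w(b) = b + b² (w(b) = b² + b = b + b²)
z(y) = y*(1 + y)
a(u) = 3 - u + 2*u² (a(u) = ((u² + u*u) + 3) - u = ((u² + u²) + 3) - u = (2*u² + 3) - u = (3 + 2*u²) - u = 3 - u + 2*u²)
a(z(N))/687 = (3 - (-2)*(1 - 2) + 2*(-2*(1 - 2))²)/687 = (3 - (-2)*(-1) + 2*(-2*(-1))²)*(1/687) = (3 - 1*2 + 2*2²)*(1/687) = (3 - 2 + 2*4)*(1/687) = (3 - 2 + 8)*(1/687) = 9*(1/687) = 3/229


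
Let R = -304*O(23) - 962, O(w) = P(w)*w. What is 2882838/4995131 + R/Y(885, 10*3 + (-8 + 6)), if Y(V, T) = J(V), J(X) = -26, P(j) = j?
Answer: 404088628353/64936703 ≈ 6222.8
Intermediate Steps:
O(w) = w² (O(w) = w*w = w²)
Y(V, T) = -26
R = -161778 (R = -304*23² - 962 = -304*529 - 962 = -160816 - 962 = -161778)
2882838/4995131 + R/Y(885, 10*3 + (-8 + 6)) = 2882838/4995131 - 161778/(-26) = 2882838*(1/4995131) - 161778*(-1/26) = 2882838/4995131 + 80889/13 = 404088628353/64936703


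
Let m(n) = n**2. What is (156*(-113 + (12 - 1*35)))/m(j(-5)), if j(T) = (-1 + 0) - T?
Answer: -1326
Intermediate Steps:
j(T) = -1 - T
(156*(-113 + (12 - 1*35)))/m(j(-5)) = (156*(-113 + (12 - 1*35)))/((-1 - 1*(-5))**2) = (156*(-113 + (12 - 35)))/((-1 + 5)**2) = (156*(-113 - 23))/(4**2) = (156*(-136))/16 = -21216*1/16 = -1326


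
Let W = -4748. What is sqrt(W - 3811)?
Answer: 3*I*sqrt(951) ≈ 92.515*I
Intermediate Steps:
sqrt(W - 3811) = sqrt(-4748 - 3811) = sqrt(-8559) = 3*I*sqrt(951)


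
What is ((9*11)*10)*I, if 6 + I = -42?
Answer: -47520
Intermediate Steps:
I = -48 (I = -6 - 42 = -48)
((9*11)*10)*I = ((9*11)*10)*(-48) = (99*10)*(-48) = 990*(-48) = -47520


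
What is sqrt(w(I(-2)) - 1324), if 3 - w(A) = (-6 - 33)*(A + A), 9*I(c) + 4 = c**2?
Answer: I*sqrt(1321) ≈ 36.346*I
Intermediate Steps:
I(c) = -4/9 + c**2/9
w(A) = 3 + 78*A (w(A) = 3 - (-6 - 33)*(A + A) = 3 - (-39)*2*A = 3 - (-78)*A = 3 + 78*A)
sqrt(w(I(-2)) - 1324) = sqrt((3 + 78*(-4/9 + (1/9)*(-2)**2)) - 1324) = sqrt((3 + 78*(-4/9 + (1/9)*4)) - 1324) = sqrt((3 + 78*(-4/9 + 4/9)) - 1324) = sqrt((3 + 78*0) - 1324) = sqrt((3 + 0) - 1324) = sqrt(3 - 1324) = sqrt(-1321) = I*sqrt(1321)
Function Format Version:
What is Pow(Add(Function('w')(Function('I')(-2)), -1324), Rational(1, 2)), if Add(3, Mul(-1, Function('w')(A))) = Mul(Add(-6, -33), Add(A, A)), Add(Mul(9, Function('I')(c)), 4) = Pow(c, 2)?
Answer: Mul(I, Pow(1321, Rational(1, 2))) ≈ Mul(36.346, I)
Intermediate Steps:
Function('I')(c) = Add(Rational(-4, 9), Mul(Rational(1, 9), Pow(c, 2)))
Function('w')(A) = Add(3, Mul(78, A)) (Function('w')(A) = Add(3, Mul(-1, Mul(Add(-6, -33), Add(A, A)))) = Add(3, Mul(-1, Mul(-39, Mul(2, A)))) = Add(3, Mul(-1, Mul(-78, A))) = Add(3, Mul(78, A)))
Pow(Add(Function('w')(Function('I')(-2)), -1324), Rational(1, 2)) = Pow(Add(Add(3, Mul(78, Add(Rational(-4, 9), Mul(Rational(1, 9), Pow(-2, 2))))), -1324), Rational(1, 2)) = Pow(Add(Add(3, Mul(78, Add(Rational(-4, 9), Mul(Rational(1, 9), 4)))), -1324), Rational(1, 2)) = Pow(Add(Add(3, Mul(78, Add(Rational(-4, 9), Rational(4, 9)))), -1324), Rational(1, 2)) = Pow(Add(Add(3, Mul(78, 0)), -1324), Rational(1, 2)) = Pow(Add(Add(3, 0), -1324), Rational(1, 2)) = Pow(Add(3, -1324), Rational(1, 2)) = Pow(-1321, Rational(1, 2)) = Mul(I, Pow(1321, Rational(1, 2)))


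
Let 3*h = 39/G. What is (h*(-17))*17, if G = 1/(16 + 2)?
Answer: -67626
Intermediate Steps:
G = 1/18 ≈ 0.055556
h = 234 (h = (39/(1/18))/3 = (39*18)/3 = (1/3)*702 = 234)
(h*(-17))*17 = (234*(-17))*17 = -3978*17 = -67626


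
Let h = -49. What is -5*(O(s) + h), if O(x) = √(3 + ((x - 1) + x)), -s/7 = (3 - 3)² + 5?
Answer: 245 - 10*I*√17 ≈ 245.0 - 41.231*I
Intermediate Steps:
s = -35 (s = -7*((3 - 3)² + 5) = -7*(0² + 5) = -7*(0 + 5) = -7*5 = -35)
O(x) = √(2 + 2*x) (O(x) = √(3 + ((-1 + x) + x)) = √(3 + (-1 + 2*x)) = √(2 + 2*x))
-5*(O(s) + h) = -5*(√(2 + 2*(-35)) - 49) = -5*(√(2 - 70) - 49) = -5*(√(-68) - 49) = -5*(2*I*√17 - 49) = -5*(-49 + 2*I*√17) = 245 - 10*I*√17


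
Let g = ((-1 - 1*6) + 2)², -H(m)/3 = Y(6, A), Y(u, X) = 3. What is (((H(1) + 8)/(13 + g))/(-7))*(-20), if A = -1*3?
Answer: -10/133 ≈ -0.075188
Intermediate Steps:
A = -3
H(m) = -9 (H(m) = -3*3 = -9)
g = 25 (g = ((-1 - 6) + 2)² = (-7 + 2)² = (-5)² = 25)
(((H(1) + 8)/(13 + g))/(-7))*(-20) = (((-9 + 8)/(13 + 25))/(-7))*(-20) = (-1/38*(-⅐))*(-20) = (-1*1/38*(-⅐))*(-20) = -1/38*(-⅐)*(-20) = (1/266)*(-20) = -10/133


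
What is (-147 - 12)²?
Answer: 25281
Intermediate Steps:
(-147 - 12)² = (-159)² = 25281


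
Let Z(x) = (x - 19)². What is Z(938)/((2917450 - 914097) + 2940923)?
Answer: 844561/4944276 ≈ 0.17082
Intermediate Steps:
Z(x) = (-19 + x)²
Z(938)/((2917450 - 914097) + 2940923) = (-19 + 938)²/((2917450 - 914097) + 2940923) = 919²/(2003353 + 2940923) = 844561/4944276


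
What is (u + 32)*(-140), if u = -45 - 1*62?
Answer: 10500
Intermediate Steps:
u = -107 (u = -45 - 62 = -107)
(u + 32)*(-140) = (-107 + 32)*(-140) = -75*(-140) = 10500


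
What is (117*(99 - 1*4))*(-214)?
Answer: -2378610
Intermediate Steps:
(117*(99 - 1*4))*(-214) = (117*(99 - 4))*(-214) = (117*95)*(-214) = 11115*(-214) = -2378610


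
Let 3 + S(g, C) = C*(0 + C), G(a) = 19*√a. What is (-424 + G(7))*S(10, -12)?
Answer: -59784 + 2679*√7 ≈ -52696.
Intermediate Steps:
S(g, C) = -3 + C² (S(g, C) = -3 + C*(0 + C) = -3 + C*C = -3 + C²)
(-424 + G(7))*S(10, -12) = (-424 + 19*√7)*(-3 + (-12)²) = (-424 + 19*√7)*(-3 + 144) = (-424 + 19*√7)*141 = -59784 + 2679*√7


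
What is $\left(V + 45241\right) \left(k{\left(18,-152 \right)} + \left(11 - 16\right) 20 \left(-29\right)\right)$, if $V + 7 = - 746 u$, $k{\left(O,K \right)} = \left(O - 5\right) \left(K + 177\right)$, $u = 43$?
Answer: $42428100$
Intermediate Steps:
$k{\left(O,K \right)} = \left(-5 + O\right) \left(177 + K\right)$
$V = -32085$ ($V = -7 - 32078 = -32085$)
$\left(V + 45241\right) \left(k{\left(18,-152 \right)} + \left(11 - 16\right) 20 \left(-29\right)\right) = \left(-32085 + 45241\right) \left(\left(-885 - -760 + 177 \cdot 18 - 2736\right) + \left(11 - 16\right) 20 \left(-29\right)\right) = 13156 \left(\left(-885 + 760 + 3186 - 2736\right) + \left(-5\right) 20 \left(-29\right)\right) = 13156 \left(325 - -2900\right) = 13156 \left(325 + 2900\right) = 13156 \cdot 3225 = 42428100$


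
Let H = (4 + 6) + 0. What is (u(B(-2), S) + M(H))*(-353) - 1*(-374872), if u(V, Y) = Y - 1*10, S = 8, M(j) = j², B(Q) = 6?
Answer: 340278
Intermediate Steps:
H = 10 (H = 10 + 0 = 10)
u(V, Y) = -10 + Y (u(V, Y) = Y - 10 = -10 + Y)
(u(B(-2), S) + M(H))*(-353) - 1*(-374872) = ((-10 + 8) + 10²)*(-353) - 1*(-374872) = (-2 + 100)*(-353) + 374872 = 98*(-353) + 374872 = -34594 + 374872 = 340278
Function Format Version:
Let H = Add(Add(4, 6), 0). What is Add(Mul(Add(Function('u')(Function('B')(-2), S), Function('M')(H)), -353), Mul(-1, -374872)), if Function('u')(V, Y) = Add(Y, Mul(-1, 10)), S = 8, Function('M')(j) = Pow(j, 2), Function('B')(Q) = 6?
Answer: 340278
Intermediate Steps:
H = 10 (H = Add(10, 0) = 10)
Function('u')(V, Y) = Add(-10, Y) (Function('u')(V, Y) = Add(Y, -10) = Add(-10, Y))
Add(Mul(Add(Function('u')(Function('B')(-2), S), Function('M')(H)), -353), Mul(-1, -374872)) = Add(Mul(Add(Add(-10, 8), Pow(10, 2)), -353), Mul(-1, -374872)) = Add(Mul(Add(-2, 100), -353), 374872) = Add(Mul(98, -353), 374872) = Add(-34594, 374872) = 340278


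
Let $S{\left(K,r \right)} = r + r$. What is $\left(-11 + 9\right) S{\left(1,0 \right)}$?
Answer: $0$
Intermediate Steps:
$S{\left(K,r \right)} = 2 r$
$\left(-11 + 9\right) S{\left(1,0 \right)} = \left(-11 + 9\right) 2 \cdot 0 = \left(-2\right) 0 = 0$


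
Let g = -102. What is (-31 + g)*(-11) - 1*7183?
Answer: -5720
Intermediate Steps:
(-31 + g)*(-11) - 1*7183 = (-31 - 102)*(-11) - 1*7183 = -133*(-11) - 7183 = 1463 - 7183 = -5720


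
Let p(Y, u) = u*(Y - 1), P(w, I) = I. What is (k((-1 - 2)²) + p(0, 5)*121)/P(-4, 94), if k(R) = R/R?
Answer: -302/47 ≈ -6.4255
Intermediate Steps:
k(R) = 1
p(Y, u) = u*(-1 + Y)
(k((-1 - 2)²) + p(0, 5)*121)/P(-4, 94) = (1 + (5*(-1 + 0))*121)/94 = (1 + (5*(-1))*121)*(1/94) = (1 - 5*121)*(1/94) = (1 - 605)*(1/94) = -604*1/94 = -302/47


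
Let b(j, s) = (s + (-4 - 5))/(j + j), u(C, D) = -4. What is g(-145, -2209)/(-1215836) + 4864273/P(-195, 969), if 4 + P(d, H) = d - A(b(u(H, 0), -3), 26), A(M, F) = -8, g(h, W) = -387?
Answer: -5914158153311/232224676 ≈ -25467.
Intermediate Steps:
b(j, s) = (-9 + s)/(2*j) (b(j, s) = (s - 9)/((2*j)) = (-9 + s)*(1/(2*j)) = (-9 + s)/(2*j))
P(d, H) = 4 + d (P(d, H) = -4 + (d - 1*(-8)) = -4 + (d + 8) = -4 + (8 + d) = 4 + d)
g(-145, -2209)/(-1215836) + 4864273/P(-195, 969) = -387/(-1215836) + 4864273/(4 - 195) = -387*(-1/1215836) + 4864273/(-191) = 387/1215836 + 4864273*(-1/191) = 387/1215836 - 4864273/191 = -5914158153311/232224676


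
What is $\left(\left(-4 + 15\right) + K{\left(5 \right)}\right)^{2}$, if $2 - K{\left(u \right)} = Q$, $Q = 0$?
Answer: $169$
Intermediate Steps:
$K{\left(u \right)} = 2$ ($K{\left(u \right)} = 2 - 0 = 2 + 0 = 2$)
$\left(\left(-4 + 15\right) + K{\left(5 \right)}\right)^{2} = \left(\left(-4 + 15\right) + 2\right)^{2} = \left(11 + 2\right)^{2} = 13^{2} = 169$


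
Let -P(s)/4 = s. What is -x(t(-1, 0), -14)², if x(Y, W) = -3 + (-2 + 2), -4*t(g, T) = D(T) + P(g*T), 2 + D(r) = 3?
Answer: -9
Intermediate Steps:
D(r) = 1 (D(r) = -2 + 3 = 1)
P(s) = -4*s
t(g, T) = -¼ + T*g (t(g, T) = -(1 - 4*g*T)/4 = -(1 - 4*T*g)/4 = -¼ + T*g)
x(Y, W) = -3 (x(Y, W) = -3 + 0 = -3)
-x(t(-1, 0), -14)² = -1*(-3)² = -1*9 = -9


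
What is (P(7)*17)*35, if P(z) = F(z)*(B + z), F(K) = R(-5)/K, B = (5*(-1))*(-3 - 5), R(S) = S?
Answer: -19975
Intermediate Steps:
B = 40 (B = -5*(-8) = 40)
F(K) = -5/K
P(z) = -5*(40 + z)/z (P(z) = (-5/z)*(40 + z) = -5*(40 + z)/z)
(P(7)*17)*35 = ((-5 - 200/7)*17)*35 = -235/7*17*35 = -3995/7*35 = -19975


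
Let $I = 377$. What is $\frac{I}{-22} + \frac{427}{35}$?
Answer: $- \frac{543}{110} \approx -4.9364$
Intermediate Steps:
$\frac{I}{-22} + \frac{427}{35} = \frac{377}{-22} + \frac{427}{35} = 377 \left(- \frac{1}{22}\right) + 427 \cdot \frac{1}{35} = - \frac{377}{22} + \frac{61}{5} = - \frac{543}{110}$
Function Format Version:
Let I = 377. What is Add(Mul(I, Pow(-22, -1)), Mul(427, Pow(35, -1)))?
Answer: Rational(-543, 110) ≈ -4.9364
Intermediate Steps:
Add(Mul(I, Pow(-22, -1)), Mul(427, Pow(35, -1))) = Add(Mul(377, Pow(-22, -1)), Mul(427, Pow(35, -1))) = Add(Mul(377, Rational(-1, 22)), Mul(427, Rational(1, 35))) = Add(Rational(-377, 22), Rational(61, 5)) = Rational(-543, 110)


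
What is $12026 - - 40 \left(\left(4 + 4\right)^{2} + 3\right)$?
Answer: $14706$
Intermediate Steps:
$12026 - - 40 \left(\left(4 + 4\right)^{2} + 3\right) = 12026 - - 40 \left(8^{2} + 3\right) = 12026 - - 40 \left(64 + 3\right) = 12026 - \left(-40\right) 67 = 12026 - -2680 = 12026 + 2680 = 14706$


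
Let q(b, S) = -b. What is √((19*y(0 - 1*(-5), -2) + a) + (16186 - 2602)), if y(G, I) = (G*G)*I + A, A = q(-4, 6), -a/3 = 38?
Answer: 2*√3149 ≈ 112.23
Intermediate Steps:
a = -114 (a = -3*38 = -114)
A = 4 (A = -1*(-4) = 4)
y(G, I) = 4 + I*G² (y(G, I) = (G*G)*I + 4 = G²*I + 4 = I*G² + 4 = 4 + I*G²)
√((19*y(0 - 1*(-5), -2) + a) + (16186 - 2602)) = √((19*(4 - 2*(0 - 1*(-5))²) - 114) + (16186 - 2602)) = √((19*(4 - 2*(0 + 5)²) - 114) + 13584) = √((19*(4 - 2*5²) - 114) + 13584) = √((19*(4 - 2*25) - 114) + 13584) = √((19*(4 - 50) - 114) + 13584) = √((19*(-46) - 114) + 13584) = √((-874 - 114) + 13584) = √(-988 + 13584) = √12596 = 2*√3149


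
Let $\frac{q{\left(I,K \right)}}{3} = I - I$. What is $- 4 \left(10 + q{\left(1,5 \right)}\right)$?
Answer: $-40$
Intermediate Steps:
$q{\left(I,K \right)} = 0$ ($q{\left(I,K \right)} = 3 \left(I - I\right) = 3 \cdot 0 = 0$)
$- 4 \left(10 + q{\left(1,5 \right)}\right) = - 4 \left(10 + 0\right) = \left(-4\right) 10 = -40$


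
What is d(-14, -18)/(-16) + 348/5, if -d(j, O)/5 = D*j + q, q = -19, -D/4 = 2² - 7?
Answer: 893/80 ≈ 11.163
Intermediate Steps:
D = 12 (D = -4*(2² - 7) = -4*(4 - 7) = -4*(-3) = 12)
d(j, O) = 95 - 60*j (d(j, O) = -5*(12*j - 19) = -5*(-19 + 12*j) = 95 - 60*j)
d(-14, -18)/(-16) + 348/5 = (95 - 60*(-14))/(-16) + 348/5 = (95 + 840)*(-1/16) + 348*(⅕) = 935*(-1/16) + 348/5 = -935/16 + 348/5 = 893/80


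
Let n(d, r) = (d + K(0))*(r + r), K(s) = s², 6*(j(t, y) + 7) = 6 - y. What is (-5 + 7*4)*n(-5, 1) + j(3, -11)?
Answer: -1405/6 ≈ -234.17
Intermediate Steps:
j(t, y) = -6 - y/6 (j(t, y) = -7 + (6 - y)/6 = -7 + (1 - y/6) = -6 - y/6)
n(d, r) = 2*d*r (n(d, r) = (d + 0²)*(r + r) = (d + 0)*(2*r) = d*(2*r) = 2*d*r)
(-5 + 7*4)*n(-5, 1) + j(3, -11) = (-5 + 7*4)*(2*(-5)*1) + (-6 - ⅙*(-11)) = (-5 + 28)*(-10) + (-6 + 11/6) = 23*(-10) - 25/6 = -230 - 25/6 = -1405/6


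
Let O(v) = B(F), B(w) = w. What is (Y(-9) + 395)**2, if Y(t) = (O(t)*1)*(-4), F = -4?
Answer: 168921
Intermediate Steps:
O(v) = -4
Y(t) = 16 (Y(t) = -4*1*(-4) = -4*(-4) = 16)
(Y(-9) + 395)**2 = (16 + 395)**2 = 411**2 = 168921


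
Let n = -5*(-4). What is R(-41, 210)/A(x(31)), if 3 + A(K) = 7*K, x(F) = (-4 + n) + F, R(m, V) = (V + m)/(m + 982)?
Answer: 169/306766 ≈ 0.00055091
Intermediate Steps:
n = 20
R(m, V) = (V + m)/(982 + m)
x(F) = 16 + F (x(F) = (-4 + 20) + F = 16 + F)
A(K) = -3 + 7*K
R(-41, 210)/A(x(31)) = ((210 - 41)/(982 - 41))/(-3 + 7*(16 + 31)) = (169/941)/(-3 + 7*47) = ((1/941)*169)/(-3 + 329) = (169/941)/326 = (169/941)*(1/326) = 169/306766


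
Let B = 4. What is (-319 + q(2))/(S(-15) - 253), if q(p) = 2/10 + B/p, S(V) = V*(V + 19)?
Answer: 1584/1565 ≈ 1.0121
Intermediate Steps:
S(V) = V*(19 + V)
q(p) = ⅕ + 4/p (q(p) = 2/10 + 4/p = 2*(⅒) + 4/p = ⅕ + 4/p)
(-319 + q(2))/(S(-15) - 253) = (-319 + (⅕)*(20 + 2)/2)/(-15*(19 - 15) - 253) = (-319 + (⅕)*(½)*22)/(-15*4 - 253) = (-319 + 11/5)/(-60 - 253) = -1584/5/(-313) = -1584/5*(-1/313) = 1584/1565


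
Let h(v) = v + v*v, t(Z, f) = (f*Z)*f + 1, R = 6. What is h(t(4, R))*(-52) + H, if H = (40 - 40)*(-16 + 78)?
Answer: -1100840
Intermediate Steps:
H = 0 (H = 0*62 = 0)
t(Z, f) = 1 + Z*f**2 (t(Z, f) = (Z*f)*f + 1 = Z*f**2 + 1 = 1 + Z*f**2)
h(v) = v + v**2
h(t(4, R))*(-52) + H = ((1 + 4*6**2)*(1 + (1 + 4*6**2)))*(-52) + 0 = ((1 + 4*36)*(1 + (1 + 4*36)))*(-52) + 0 = ((1 + 144)*(1 + (1 + 144)))*(-52) + 0 = (145*(1 + 145))*(-52) + 0 = (145*146)*(-52) + 0 = 21170*(-52) + 0 = -1100840 + 0 = -1100840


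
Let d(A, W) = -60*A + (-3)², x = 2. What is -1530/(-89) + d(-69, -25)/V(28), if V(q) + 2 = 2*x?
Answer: 372321/178 ≈ 2091.7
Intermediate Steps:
d(A, W) = 9 - 60*A (d(A, W) = -60*A + 9 = 9 - 60*A)
V(q) = 2 (V(q) = -2 + 2*2 = -2 + 4 = 2)
-1530/(-89) + d(-69, -25)/V(28) = -1530/(-89) + (9 - 60*(-69))/2 = -1530*(-1/89) + (9 + 4140)*(½) = 1530/89 + 4149*(½) = 1530/89 + 4149/2 = 372321/178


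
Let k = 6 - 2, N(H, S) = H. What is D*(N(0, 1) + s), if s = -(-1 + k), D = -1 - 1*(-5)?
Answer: -12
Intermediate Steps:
D = 4 (D = -1 + 5 = 4)
k = 4
s = -3 (s = -(-1 + 4) = -1*3 = -3)
D*(N(0, 1) + s) = 4*(0 - 3) = 4*(-3) = -12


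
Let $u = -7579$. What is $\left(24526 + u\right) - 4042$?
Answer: $12905$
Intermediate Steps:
$\left(24526 + u\right) - 4042 = \left(24526 - 7579\right) - 4042 = 16947 - 4042 = 12905$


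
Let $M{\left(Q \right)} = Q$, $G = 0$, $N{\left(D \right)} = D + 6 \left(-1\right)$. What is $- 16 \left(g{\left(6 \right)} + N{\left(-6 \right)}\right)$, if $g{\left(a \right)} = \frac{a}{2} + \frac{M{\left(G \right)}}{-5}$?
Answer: $144$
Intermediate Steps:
$N{\left(D \right)} = -6 + D$ ($N{\left(D \right)} = D - 6 = -6 + D$)
$g{\left(a \right)} = \frac{a}{2}$ ($g{\left(a \right)} = \frac{a}{2} + \frac{0}{-5} = a \frac{1}{2} + 0 \left(- \frac{1}{5}\right) = \frac{a}{2} + 0 = \frac{a}{2}$)
$- 16 \left(g{\left(6 \right)} + N{\left(-6 \right)}\right) = - 16 \left(\frac{1}{2} \cdot 6 - 12\right) = - 16 \left(3 - 12\right) = \left(-16\right) \left(-9\right) = 144$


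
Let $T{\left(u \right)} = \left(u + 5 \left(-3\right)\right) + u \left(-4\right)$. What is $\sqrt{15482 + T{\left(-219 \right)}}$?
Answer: $2 \sqrt{4031} \approx 126.98$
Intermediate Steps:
$T{\left(u \right)} = -15 - 3 u$ ($T{\left(u \right)} = \left(u - 15\right) - 4 u = \left(-15 + u\right) - 4 u = -15 - 3 u$)
$\sqrt{15482 + T{\left(-219 \right)}} = \sqrt{15482 - -642} = \sqrt{15482 + \left(-15 + 657\right)} = \sqrt{15482 + 642} = \sqrt{16124} = 2 \sqrt{4031}$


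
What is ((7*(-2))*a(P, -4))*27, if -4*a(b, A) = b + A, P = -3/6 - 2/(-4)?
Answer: -378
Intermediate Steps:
P = 0 (P = -3*1/6 - 2*(-1/4) = -1/2 + 1/2 = 0)
a(b, A) = -A/4 - b/4 (a(b, A) = -(b + A)/4 = -(A + b)/4 = -A/4 - b/4)
((7*(-2))*a(P, -4))*27 = ((7*(-2))*(-1/4*(-4) - 1/4*0))*27 = -14*(1 + 0)*27 = -14*1*27 = -14*27 = -378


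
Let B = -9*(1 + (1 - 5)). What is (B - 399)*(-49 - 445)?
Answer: 183768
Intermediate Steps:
B = 27 (B = -9*(1 - 4) = -9*(-3) = 27)
(B - 399)*(-49 - 445) = (27 - 399)*(-49 - 445) = -372*(-494) = 183768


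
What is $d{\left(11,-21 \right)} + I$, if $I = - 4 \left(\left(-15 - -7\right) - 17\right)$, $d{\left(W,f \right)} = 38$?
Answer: $138$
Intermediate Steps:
$I = 100$ ($I = - 4 \left(\left(-15 + 7\right) - 17\right) = - 4 \left(-8 - 17\right) = \left(-4\right) \left(-25\right) = 100$)
$d{\left(11,-21 \right)} + I = 38 + 100 = 138$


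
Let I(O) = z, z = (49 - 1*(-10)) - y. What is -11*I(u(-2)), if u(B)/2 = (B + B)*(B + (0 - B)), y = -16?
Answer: -825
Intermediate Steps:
u(B) = 0 (u(B) = 2*((B + B)*(B + (0 - B))) = 2*((2*B)*(B - B)) = 2*((2*B)*0) = 2*0 = 0)
z = 75 (z = (49 - 1*(-10)) - 1*(-16) = (49 + 10) + 16 = 59 + 16 = 75)
I(O) = 75
-11*I(u(-2)) = -11*75 = -825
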